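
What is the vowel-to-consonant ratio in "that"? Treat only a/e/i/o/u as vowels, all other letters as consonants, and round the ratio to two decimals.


Word: "that"
Vowels (a,e,i,o,u): 1
Consonants: 3
Ratio = 1/3
= 0.33


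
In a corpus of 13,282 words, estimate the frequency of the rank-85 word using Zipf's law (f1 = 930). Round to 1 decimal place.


Zipf's law: f(r) = f(1) / r
f(1) = 930
f(85) = 930 / 85
= 10.9 occurrences


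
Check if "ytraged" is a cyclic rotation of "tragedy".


Word: "tragedy", Candidate: "ytraged"
Method: check if candidate is substring of word+word
"tragedytragedy" contains "ytraged"? Yes
Is rotation = Yes


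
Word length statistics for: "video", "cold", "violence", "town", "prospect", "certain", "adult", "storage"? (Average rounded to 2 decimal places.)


Lengths: "video"=5, "cold"=4, "violence"=8, "town"=4, "prospect"=8, "certain"=7, "adult"=5, "storage"=7
Sum = 48, Count = 8
Average = 48/8 = 6.00
= avg=6.00, min=4, max=8


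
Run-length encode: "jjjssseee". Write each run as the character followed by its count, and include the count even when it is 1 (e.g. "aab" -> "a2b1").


String: "jjjssseee"
Scanning for consecutive runs:
  'j' x 3
  's' x 3
  'e' x 3
RLE = "j3s3e3"


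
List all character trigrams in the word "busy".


Word: "busy" (length 4)
Number of trigrams = 4 - 3 + 1 = 2
  Position 0: "bus"
  Position 1: "usy"
Trigrams = "bus", "usy"


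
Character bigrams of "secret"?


Word: "secret" (length 6)
Number of bigrams = 6 - 2 + 1 = 5
  Position 0: "se"
  Position 1: "ec"
  Position 2: "cr"
  Position 3: "re"
  Position 4: "et"
Bigrams = "se", "ec", "cr", "re", "et"


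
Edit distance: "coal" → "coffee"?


Word 1: "coal" (length 4)
Word 2: "coffee" (length 6)
One optimal edit sequence (insert/delete/substitute each cost 1):
  1. keep 'c'
  2. keep 'o'
  3. insert 'f'  (+1)
  4. insert 'f'  (+1)
  5. substitute 'a' -> 'e'  (+1)
  6. substitute 'l' -> 'e'  (+1)
Total edit operations: 4
Edit distance = 4


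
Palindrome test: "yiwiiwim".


Word: "yiwiiwim"
Reversed: "miwiiwiy"
Forward == Backward? yiwiiwim != miwiiwiy
Palindrome = No


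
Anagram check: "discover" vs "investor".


Word 1: "discover" → sorted: cdeiorsv
Word 2: "investor" → sorted: einorstv
Same letters? cdeiorsv != einorstv
Anagram = No


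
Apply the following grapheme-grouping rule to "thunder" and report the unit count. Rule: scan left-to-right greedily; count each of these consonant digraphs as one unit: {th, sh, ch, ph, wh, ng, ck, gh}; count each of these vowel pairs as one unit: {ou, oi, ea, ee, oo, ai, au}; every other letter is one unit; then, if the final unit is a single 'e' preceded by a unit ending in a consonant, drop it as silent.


Word: "thunder" (7 letters)
Left-to-right scan:
  (1) 'th' (digraph)
  (2) 'u' (letter)
  (3) 'n' (letter)
  (4) 'd' (letter)
  (5) 'e' (letter)
  (6) 'r' (letter)
Units from scan: 6
Sound units = 6 units


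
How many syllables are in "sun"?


Word: "sun"
Syllable breakdown: sun
Counting: 1 part
= 1 syllable


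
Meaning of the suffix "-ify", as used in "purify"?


Suffix: -ify
Example: purify (pure + -ify, with a spelling change)
Meaning = to make


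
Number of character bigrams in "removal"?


Word: "removal" (length 7)
Number of 2-grams = length - 2 + 1 = 7 - 2 + 1
= 6


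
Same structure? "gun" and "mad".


Pattern of "gun": [0, 1, 2]
Pattern of "mad": [0, 1, 2]
Patterns match
Same pattern = Yes


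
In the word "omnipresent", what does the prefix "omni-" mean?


Prefix: omni-
Example: omnipresent = omni- + present
Meaning = all


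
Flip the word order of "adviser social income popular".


Original: "adviser social income popular"
Words (1..n): adviser | social | income | popular
Reversed (n..1): popular | income | social | adviser
Result = "popular income social adviser"


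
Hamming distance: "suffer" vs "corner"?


Comparing character by character (same length = 6):
  Pos 0: 's' vs 'c' !=
  Pos 1: 'u' vs 'o' !=
  Pos 2: 'f' vs 'r' !=
  Pos 3: 'f' vs 'n' !=
  Pos 4: 'e' vs 'e' =
  Pos 5: 'r' vs 'r' =
Hamming distance = 4


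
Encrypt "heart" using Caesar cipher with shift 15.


Word: "heart"
Shift: 15
Each letter → (letter + shift) mod 26:
  'h' (7) + 15 = 22 → 'w'
  'e' (4) + 15 = 19 → 't'
  'a' (0) + 15 = 15 → 'p'
  'r' (17) + 15 = 6 → 'g'
  't' (19) + 15 = 8 → 'i'
Result = "wtpgi"


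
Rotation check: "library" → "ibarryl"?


Word: "library", Candidate: "ibarryl"
Method: check if candidate is substring of word+word
"librarylibrary" contains "ibarryl"? No
Is rotation = No


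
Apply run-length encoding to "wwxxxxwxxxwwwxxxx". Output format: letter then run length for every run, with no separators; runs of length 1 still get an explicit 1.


String: "wwxxxxwxxxwwwxxxx"
Scanning for consecutive runs:
  'w' x 2
  'x' x 4
  'w' x 1
  'x' x 3
  'w' x 3
  'x' x 4
RLE = "w2x4w1x3w3x4"


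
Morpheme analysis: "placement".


Word: "placement"
Morphemes: place / -ment
Each morpheme carries meaning
= 2 morphemes


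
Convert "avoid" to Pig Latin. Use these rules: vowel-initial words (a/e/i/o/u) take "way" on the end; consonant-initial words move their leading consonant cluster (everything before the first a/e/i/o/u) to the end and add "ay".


Word: "avoid"
Starts with vowel → add 'way'
Pig Latin = "avoidway"


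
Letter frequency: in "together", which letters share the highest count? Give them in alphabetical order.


Word: "together"
Letter counts:
  'e': 2
  'g': 1
  'h': 1
  'o': 1
  'r': 1
  't': 2
Maximum count = 2
Most frequent = 'e', 't' (2 times each)


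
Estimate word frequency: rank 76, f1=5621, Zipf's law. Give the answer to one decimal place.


Zipf's law: f(r) = f(1) / r
f(1) = 5621
f(76) = 5621 / 76
= 74.0 occurrences


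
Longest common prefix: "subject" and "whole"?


Word 1: "subject"
Word 2: "whole"
Comparing from start:
  Pos 0: 's' != 'w' (stop)
LCP = "" (length 0)


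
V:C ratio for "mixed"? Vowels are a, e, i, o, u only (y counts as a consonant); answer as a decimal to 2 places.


Word: "mixed"
Vowels (a,e,i,o,u): 2
Consonants: 3
Ratio = 2/3
= 0.67


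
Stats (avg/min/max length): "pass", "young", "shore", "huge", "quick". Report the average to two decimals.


Lengths: "pass"=4, "young"=5, "shore"=5, "huge"=4, "quick"=5
Sum = 23, Count = 5
Average = 23/5 = 4.60
= avg=4.60, min=4, max=5


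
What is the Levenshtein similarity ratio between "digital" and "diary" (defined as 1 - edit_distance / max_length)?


Word 1: "digital" (length 7)
Word 2: "diary" (length 5)
One optimal edit sequence:
  1. keep 'd'
  2. delete 'i'  (+1)
  3. delete 'g'  (+1)
  4. keep 'i'
  5. substitute 't' -> 'a'  (+1)
  6. substitute 'a' -> 'r'  (+1)
  7. substitute 'l' -> 'y'  (+1)
Edit distance = 5
Max length = max(7, 5) = 7
Similarity = 1 - 5/7
= 0.2857


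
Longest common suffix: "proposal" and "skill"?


Word 1: "proposal"
Word 2: "skill"
Comparing from end:
  Pos -1: 'l' == 'l'
  Pos -2: 'a' != 'l' (stop)
LCS = "l" (length 1)


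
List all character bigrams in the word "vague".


Word: "vague" (length 5)
Number of bigrams = 5 - 2 + 1 = 4
  Position 0: "va"
  Position 1: "ag"
  Position 2: "gu"
  Position 3: "ue"
Bigrams = "va", "ag", "gu", "ue"


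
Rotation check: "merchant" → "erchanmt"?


Word: "merchant", Candidate: "erchanmt"
Method: check if candidate is substring of word+word
"merchantmerchant" contains "erchanmt"? No
Is rotation = No


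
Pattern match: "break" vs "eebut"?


Pattern of "break": [0, 1, 2, 3, 4]
Pattern of "eebut": [0, 0, 1, 2, 3]
Patterns do not match
Same pattern = No


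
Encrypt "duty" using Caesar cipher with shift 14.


Word: "duty"
Shift: 14
Each letter → (letter + shift) mod 26:
  'd' (3) + 14 = 17 → 'r'
  'u' (20) + 14 = 8 → 'i'
  't' (19) + 14 = 7 → 'h'
  'y' (24) + 14 = 12 → 'm'
Result = "rihm"


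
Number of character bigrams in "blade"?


Word: "blade" (length 5)
Number of 2-grams = length - 2 + 1 = 5 - 2 + 1
= 4


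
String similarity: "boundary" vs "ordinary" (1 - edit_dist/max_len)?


Word 1: "boundary" (length 8)
Word 2: "ordinary" (length 8)
One optimal edit sequence:
  1. substitute 'b' -> 'o'  (+1)
  2. substitute 'o' -> 'r'  (+1)
  3. substitute 'u' -> 'd'  (+1)
  4. substitute 'n' -> 'i'  (+1)
  5. substitute 'd' -> 'n'  (+1)
  6. keep 'a'
  7. keep 'r'
  8. keep 'y'
Edit distance = 5
Max length = max(8, 8) = 8
Similarity = 1 - 5/8
= 0.3750


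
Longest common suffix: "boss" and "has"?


Word 1: "boss"
Word 2: "has"
Comparing from end:
  Pos -1: 's' == 's'
  Pos -2: 's' != 'a' (stop)
LCS = "s" (length 1)


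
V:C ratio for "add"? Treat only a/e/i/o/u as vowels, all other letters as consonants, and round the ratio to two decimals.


Word: "add"
Vowels (a,e,i,o,u): 1
Consonants: 2
Ratio = 1/2
= 0.50


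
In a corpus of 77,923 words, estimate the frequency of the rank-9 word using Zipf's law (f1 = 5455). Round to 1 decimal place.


Zipf's law: f(r) = f(1) / r
f(1) = 5455
f(9) = 5455 / 9
= 606.1 occurrences


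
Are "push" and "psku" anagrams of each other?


Word 1: "push" → sorted: hpsu
Word 2: "psku" → sorted: kpsu
Same letters? hpsu != kpsu
Anagram = No


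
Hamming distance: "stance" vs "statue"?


Comparing character by character (same length = 6):
  Pos 0: 's' vs 's' =
  Pos 1: 't' vs 't' =
  Pos 2: 'a' vs 'a' =
  Pos 3: 'n' vs 't' !=
  Pos 4: 'c' vs 'u' !=
  Pos 5: 'e' vs 'e' =
Hamming distance = 2


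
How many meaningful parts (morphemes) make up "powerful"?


Word: "powerful"
Morphemes: power / -ful
Each morpheme carries meaning
= 2 morphemes


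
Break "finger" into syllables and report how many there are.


Word: "finger"
Syllable breakdown: fin · ger
Counting: 2 parts
= 2 syllables


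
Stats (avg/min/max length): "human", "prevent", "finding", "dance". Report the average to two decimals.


Lengths: "human"=5, "prevent"=7, "finding"=7, "dance"=5
Sum = 24, Count = 4
Average = 24/4 = 6.00
= avg=6.00, min=5, max=7


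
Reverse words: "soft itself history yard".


Original: "soft itself history yard"
Words (1..n): soft | itself | history | yard
Reversed (n..1): yard | history | itself | soft
Result = "yard history itself soft"


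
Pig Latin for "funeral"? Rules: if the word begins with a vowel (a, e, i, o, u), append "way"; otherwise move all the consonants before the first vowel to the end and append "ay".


Word: "funeral"
Starts with consonant(s) → move to end, add 'ay'
Consonant cluster: "f"
Pig Latin = "uneralfay"


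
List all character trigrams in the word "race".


Word: "race" (length 4)
Number of trigrams = 4 - 3 + 1 = 2
  Position 0: "rac"
  Position 1: "ace"
Trigrams = "rac", "ace"


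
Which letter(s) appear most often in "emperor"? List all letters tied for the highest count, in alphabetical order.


Word: "emperor"
Letter counts:
  'e': 2
  'm': 1
  'o': 1
  'p': 1
  'r': 2
Maximum count = 2
Most frequent = 'e', 'r' (2 times each)


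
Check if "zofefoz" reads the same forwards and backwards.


Word: "zofefoz"
Reversed: "zofefoz"
Forward == Backward? zofefoz == zofefoz
Palindrome = Yes


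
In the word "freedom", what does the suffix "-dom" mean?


Suffix: -dom
Example: freedom (free + -dom)
Meaning = state / realm


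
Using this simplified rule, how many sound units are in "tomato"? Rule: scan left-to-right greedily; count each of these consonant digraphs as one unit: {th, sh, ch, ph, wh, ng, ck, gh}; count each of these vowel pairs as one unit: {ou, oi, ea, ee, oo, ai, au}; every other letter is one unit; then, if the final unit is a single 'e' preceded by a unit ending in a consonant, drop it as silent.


Word: "tomato" (6 letters)
Left-to-right scan:
  [1] 't' (letter)
  [2] 'o' (letter)
  [3] 'm' (letter)
  [4] 'a' (letter)
  [5] 't' (letter)
  [6] 'o' (letter)
Units from scan: 6
Sound units = 6 units


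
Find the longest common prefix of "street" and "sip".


Word 1: "street"
Word 2: "sip"
Comparing from start:
  Pos 0: 's' == 's'
  Pos 1: 't' != 'i' (stop)
LCP = "s" (length 1)


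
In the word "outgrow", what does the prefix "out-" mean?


Prefix: out-
Example: outgrow (out- + grow)
Meaning = surpass


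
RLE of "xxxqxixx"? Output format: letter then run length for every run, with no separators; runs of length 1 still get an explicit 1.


String: "xxxqxixx"
Scanning for consecutive runs:
  'x' x 3
  'q' x 1
  'x' x 1
  'i' x 1
  'x' x 2
RLE = "x3q1x1i1x2"


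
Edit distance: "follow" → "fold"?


Word 1: "follow" (length 6)
Word 2: "fold" (length 4)
One optimal edit sequence (insert/delete/substitute each cost 1):
  1. keep 'f'
  2. keep 'o'
  3. delete 'l'  (+1)
  4. keep 'l'
  5. delete 'o'  (+1)
  6. substitute 'w' -> 'd'  (+1)
Total edit operations: 3
Edit distance = 3


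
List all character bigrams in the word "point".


Word: "point" (length 5)
Number of bigrams = 5 - 2 + 1 = 4
  Position 0: "po"
  Position 1: "oi"
  Position 2: "in"
  Position 3: "nt"
Bigrams = "po", "oi", "in", "nt"


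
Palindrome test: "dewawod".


Word: "dewawod"
Reversed: "dowawed"
Forward == Backward? dewawod != dowawed
Palindrome = No


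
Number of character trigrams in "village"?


Word: "village" (length 7)
Number of 3-grams = length - 3 + 1 = 7 - 3 + 1
= 5


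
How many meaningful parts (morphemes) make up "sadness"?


Word: "sadness"
Morphemes: sad + -ness
Each morpheme carries meaning
= 2 morphemes


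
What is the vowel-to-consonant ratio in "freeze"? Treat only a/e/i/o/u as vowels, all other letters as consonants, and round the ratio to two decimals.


Word: "freeze"
Vowels (a,e,i,o,u): 3
Consonants: 3
Ratio = 3/3
= 1.00


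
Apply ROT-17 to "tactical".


Word: "tactical"
Shift: 17
Each letter → (letter + shift) mod 26:
  't' (19) + 17 = 10 → 'k'
  'a' (0) + 17 = 17 → 'r'
  'c' (2) + 17 = 19 → 't'
  't' (19) + 17 = 10 → 'k'
  'i' (8) + 17 = 25 → 'z'
  'c' (2) + 17 = 19 → 't'
  'a' (0) + 17 = 17 → 'r'
  'l' (11) + 17 = 2 → 'c'
Result = "krtkztrc"


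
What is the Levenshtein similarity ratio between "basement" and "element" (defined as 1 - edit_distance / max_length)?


Word 1: "basement" (length 8)
Word 2: "element" (length 7)
One optimal edit sequence:
  1. delete 'b'  (+1)
  2. substitute 'a' -> 'e'  (+1)
  3. substitute 's' -> 'l'  (+1)
  4. keep 'e'
  5. keep 'm'
  6. keep 'e'
  7. keep 'n'
  8. keep 't'
Edit distance = 3
Max length = max(8, 7) = 8
Similarity = 1 - 3/8
= 0.6250


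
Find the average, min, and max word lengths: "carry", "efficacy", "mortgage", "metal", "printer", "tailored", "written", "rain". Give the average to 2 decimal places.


Lengths: "carry"=5, "efficacy"=8, "mortgage"=8, "metal"=5, "printer"=7, "tailored"=8, "written"=7, "rain"=4
Sum = 52, Count = 8
Average = 52/8 = 6.50
= avg=6.50, min=4, max=8


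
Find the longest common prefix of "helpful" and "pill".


Word 1: "helpful"
Word 2: "pill"
Comparing from start:
  Pos 0: 'h' != 'p' (stop)
LCP = "" (length 0)


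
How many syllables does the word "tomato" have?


Word: "tomato"
Syllable breakdown: to · ma · to
Counting: 3 parts
= 3 syllables


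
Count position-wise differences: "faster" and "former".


Comparing character by character (same length = 6):
  Pos 0: 'f' vs 'f' =
  Pos 1: 'a' vs 'o' !=
  Pos 2: 's' vs 'r' !=
  Pos 3: 't' vs 'm' !=
  Pos 4: 'e' vs 'e' =
  Pos 5: 'r' vs 'r' =
Hamming distance = 3


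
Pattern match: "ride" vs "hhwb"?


Pattern of "ride": [0, 1, 2, 3]
Pattern of "hhwb": [0, 0, 1, 2]
Patterns do not match
Same pattern = No


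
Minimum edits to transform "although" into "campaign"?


Word 1: "although" (length 8)
Word 2: "campaign" (length 8)
One optimal edit sequence (insert/delete/substitute each cost 1):
  1. substitute 'a' -> 'c'  (+1)
  2. substitute 'l' -> 'a'  (+1)
  3. substitute 't' -> 'm'  (+1)
  4. substitute 'h' -> 'p'  (+1)
  5. substitute 'o' -> 'a'  (+1)
  6. substitute 'u' -> 'i'  (+1)
  7. keep 'g'
  8. substitute 'h' -> 'n'  (+1)
Total edit operations: 7
Edit distance = 7


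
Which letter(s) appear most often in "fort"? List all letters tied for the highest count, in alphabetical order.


Word: "fort"
Letter counts:
  'f': 1
  'o': 1
  'r': 1
  't': 1
Maximum count = 1
Most frequent = 'f', 'o', 'r', 't' (1 time each)


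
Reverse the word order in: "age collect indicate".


Original: "age collect indicate"
Words (1..n): age | collect | indicate
Reversed (n..1): indicate | collect | age
Result = "indicate collect age"


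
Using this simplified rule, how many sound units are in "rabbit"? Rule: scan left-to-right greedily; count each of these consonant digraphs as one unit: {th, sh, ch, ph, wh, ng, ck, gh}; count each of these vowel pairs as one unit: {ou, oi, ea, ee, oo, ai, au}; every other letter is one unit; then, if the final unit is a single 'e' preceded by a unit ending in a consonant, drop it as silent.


Word: "rabbit" (6 letters)
Left-to-right scan:
  (1) 'r' (letter)
  (2) 'a' (letter)
  (3) 'b' (letter)
  (4) 'b' (letter)
  (5) 'i' (letter)
  (6) 't' (letter)
Units from scan: 6
Sound units = 6 units


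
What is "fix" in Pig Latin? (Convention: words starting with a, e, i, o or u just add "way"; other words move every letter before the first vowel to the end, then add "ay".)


Word: "fix"
Starts with consonant(s) → move to end, add 'ay'
Consonant cluster: "f"
Pig Latin = "ixfay"


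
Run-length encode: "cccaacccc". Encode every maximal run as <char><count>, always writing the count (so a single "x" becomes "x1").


String: "cccaacccc"
Scanning for consecutive runs:
  'c' x 3
  'a' x 2
  'c' x 4
RLE = "c3a2c4"


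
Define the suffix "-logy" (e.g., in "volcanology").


Suffix: -logy
Example: volcanology (volcano + -logy)
Meaning = study of


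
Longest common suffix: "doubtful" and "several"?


Word 1: "doubtful"
Word 2: "several"
Comparing from end:
  Pos -1: 'l' == 'l'
  Pos -2: 'u' != 'a' (stop)
LCS = "l" (length 1)


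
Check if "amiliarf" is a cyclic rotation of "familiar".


Word: "familiar", Candidate: "amiliarf"
Method: check if candidate is substring of word+word
"familiarfamiliar" contains "amiliarf"? Yes
Is rotation = Yes


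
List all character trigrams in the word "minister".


Word: "minister" (length 8)
Number of trigrams = 8 - 3 + 1 = 6
  Position 0: "min"
  Position 1: "ini"
  Position 2: "nis"
  Position 3: "ist"
  Position 4: "ste"
  Position 5: "ter"
Trigrams = "min", "ini", "nis", "ist", "ste", "ter"


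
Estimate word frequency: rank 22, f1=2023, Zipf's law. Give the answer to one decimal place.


Zipf's law: f(r) = f(1) / r
f(1) = 2023
f(22) = 2023 / 22
= 92.0 occurrences


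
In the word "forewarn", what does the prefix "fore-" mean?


Prefix: fore-
As in: forewarn -> fore- + warn
Meaning = before


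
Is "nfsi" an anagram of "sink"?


Word 1: "sink" → sorted: ikns
Word 2: "nfsi" → sorted: fins
Same letters? ikns != fins
Anagram = No


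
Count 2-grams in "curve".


Word: "curve" (length 5)
Number of 2-grams = length - 2 + 1 = 5 - 2 + 1
= 4


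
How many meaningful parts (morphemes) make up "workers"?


Word: "workers"
Morphemes: work / -er / -s
Each morpheme carries meaning
= 3 morphemes


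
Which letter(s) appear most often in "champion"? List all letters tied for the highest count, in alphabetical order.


Word: "champion"
Letter counts:
  'a': 1
  'c': 1
  'h': 1
  'i': 1
  'm': 1
  'n': 1
  'o': 1
  'p': 1
Maximum count = 1
Most frequent = 'a', 'c', 'h', 'i', 'm', 'n', 'o', 'p' (1 time each)


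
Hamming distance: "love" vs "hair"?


Comparing character by character (same length = 4):
  Pos 0: 'l' vs 'h' !=
  Pos 1: 'o' vs 'a' !=
  Pos 2: 'v' vs 'i' !=
  Pos 3: 'e' vs 'r' !=
Hamming distance = 4


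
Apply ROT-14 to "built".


Word: "built"
Shift: 14
Each letter → (letter + shift) mod 26:
  'b' (1) + 14 = 15 → 'p'
  'u' (20) + 14 = 8 → 'i'
  'i' (8) + 14 = 22 → 'w'
  'l' (11) + 14 = 25 → 'z'
  't' (19) + 14 = 7 → 'h'
Result = "piwzh"


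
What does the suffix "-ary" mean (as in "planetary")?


Suffix: -ary
Example: planetary (planet + -ary)
Meaning = relating to


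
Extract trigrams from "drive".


Word: "drive" (length 5)
Number of trigrams = 5 - 3 + 1 = 3
  Position 0: "dri"
  Position 1: "riv"
  Position 2: "ive"
Trigrams = "dri", "riv", "ive"


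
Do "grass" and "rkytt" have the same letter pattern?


Pattern of "grass": [0, 1, 2, 3, 3]
Pattern of "rkytt": [0, 1, 2, 3, 3]
Patterns match
Same pattern = Yes


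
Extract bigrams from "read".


Word: "read" (length 4)
Number of bigrams = 4 - 2 + 1 = 3
  Position 0: "re"
  Position 1: "ea"
  Position 2: "ad"
Bigrams = "re", "ea", "ad"


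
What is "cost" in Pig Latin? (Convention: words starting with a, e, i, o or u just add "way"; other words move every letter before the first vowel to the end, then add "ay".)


Word: "cost"
Starts with consonant(s) → move to end, add 'ay'
Consonant cluster: "c"
Pig Latin = "ostcay"


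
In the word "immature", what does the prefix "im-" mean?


Prefix: im-
As in: immature -> im- + mature
Meaning = not / into


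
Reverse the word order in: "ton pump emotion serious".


Original: "ton pump emotion serious"
Words (1..n): ton | pump | emotion | serious
Reversed (n..1): serious | emotion | pump | ton
Result = "serious emotion pump ton"


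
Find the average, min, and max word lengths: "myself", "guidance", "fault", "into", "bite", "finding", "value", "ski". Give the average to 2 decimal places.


Lengths: "myself"=6, "guidance"=8, "fault"=5, "into"=4, "bite"=4, "finding"=7, "value"=5, "ski"=3
Sum = 42, Count = 8
Average = 42/8 = 5.25
= avg=5.25, min=3, max=8


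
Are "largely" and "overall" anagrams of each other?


Word 1: "largely" → sorted: aegllry
Word 2: "overall" → sorted: aellorv
Same letters? aegllry != aellorv
Anagram = No


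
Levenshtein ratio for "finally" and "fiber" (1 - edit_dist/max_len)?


Word 1: "finally" (length 7)
Word 2: "fiber" (length 5)
One optimal edit sequence:
  1. keep 'f'
  2. keep 'i'
  3. delete 'n'  (+1)
  4. delete 'a'  (+1)
  5. substitute 'l' -> 'b'  (+1)
  6. substitute 'l' -> 'e'  (+1)
  7. substitute 'y' -> 'r'  (+1)
Edit distance = 5
Max length = max(7, 5) = 7
Similarity = 1 - 5/7
= 0.2857


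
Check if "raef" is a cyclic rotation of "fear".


Word: "fear", Candidate: "raef"
Method: check if candidate is substring of word+word
"fearfear" contains "raef"? No
Is rotation = No


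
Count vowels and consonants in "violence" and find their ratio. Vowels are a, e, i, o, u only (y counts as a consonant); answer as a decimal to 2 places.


Word: "violence"
Vowels (a,e,i,o,u): 4
Consonants: 4
Ratio = 4/4
= 1.00


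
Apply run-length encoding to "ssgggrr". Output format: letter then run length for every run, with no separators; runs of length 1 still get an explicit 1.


String: "ssgggrr"
Scanning for consecutive runs:
  's' x 2
  'g' x 3
  'r' x 2
RLE = "s2g3r2"


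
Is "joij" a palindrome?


Word: "joij"
Reversed: "jioj"
Forward == Backward? joij != jioj
Palindrome = No


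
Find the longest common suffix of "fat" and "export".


Word 1: "fat"
Word 2: "export"
Comparing from end:
  Pos -1: 't' == 't'
  Pos -2: 'a' != 'r' (stop)
LCS = "t" (length 1)


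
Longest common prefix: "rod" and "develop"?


Word 1: "rod"
Word 2: "develop"
Comparing from start:
  Pos 0: 'r' != 'd' (stop)
LCP = "" (length 0)


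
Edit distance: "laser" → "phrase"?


Word 1: "laser" (length 5)
Word 2: "phrase" (length 6)
One optimal edit sequence (insert/delete/substitute each cost 1):
  1. insert 'p'  (+1)
  2. insert 'h'  (+1)
  3. substitute 'l' -> 'r'  (+1)
  4. keep 'a'
  5. keep 's'
  6. keep 'e'
  7. delete 'r'  (+1)
Total edit operations: 4
Edit distance = 4


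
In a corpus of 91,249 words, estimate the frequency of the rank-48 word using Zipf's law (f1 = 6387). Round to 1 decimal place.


Zipf's law: f(r) = f(1) / r
f(1) = 6387
f(48) = 6387 / 48
= 133.1 occurrences


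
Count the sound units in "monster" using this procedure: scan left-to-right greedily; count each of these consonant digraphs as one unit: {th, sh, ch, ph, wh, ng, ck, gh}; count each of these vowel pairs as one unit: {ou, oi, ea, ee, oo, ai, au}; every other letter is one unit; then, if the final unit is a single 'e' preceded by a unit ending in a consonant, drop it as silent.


Word: "monster" (7 letters)
Left-to-right scan:
  1. 'm' (letter)
  2. 'o' (letter)
  3. 'n' (letter)
  4. 's' (letter)
  5. 't' (letter)
  6. 'e' (letter)
  7. 'r' (letter)
Units from scan: 7
Sound units = 7 units


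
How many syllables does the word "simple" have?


Word: "simple"
Syllable breakdown: sim-ple
Counting: 2 parts
= 2 syllables


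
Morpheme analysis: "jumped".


Word: "jumped"
Morphemes: jump | -ed
Each morpheme carries meaning
= 2 morphemes


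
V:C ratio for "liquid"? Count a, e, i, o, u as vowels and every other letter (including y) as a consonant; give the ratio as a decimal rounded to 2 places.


Word: "liquid"
Vowels (a,e,i,o,u): 3
Consonants: 3
Ratio = 3/3
= 1.00


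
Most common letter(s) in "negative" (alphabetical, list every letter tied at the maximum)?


Word: "negative"
Letter counts:
  'a': 1
  'e': 2
  'g': 1
  'i': 1
  'n': 1
  't': 1
  'v': 1
Maximum count = 2
Most frequent = 'e' (2 times each)


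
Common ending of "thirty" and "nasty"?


Word 1: "thirty"
Word 2: "nasty"
Comparing from end:
  Pos -1: 'y' == 'y'
  Pos -2: 't' == 't'
  Pos -3: 'r' != 's' (stop)
LCS = "ty" (length 2)


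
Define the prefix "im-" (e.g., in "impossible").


Prefix: im-
Example: impossible = im- + possible
Meaning = not / into


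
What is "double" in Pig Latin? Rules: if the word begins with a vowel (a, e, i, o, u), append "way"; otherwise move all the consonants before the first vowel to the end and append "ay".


Word: "double"
Starts with consonant(s) → move to end, add 'ay'
Consonant cluster: "d"
Pig Latin = "oubleday"


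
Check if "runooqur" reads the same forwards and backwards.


Word: "runooqur"
Reversed: "ruqoonur"
Forward == Backward? runooqur != ruqoonur
Palindrome = No


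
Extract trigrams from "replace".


Word: "replace" (length 7)
Number of trigrams = 7 - 3 + 1 = 5
  Position 0: "rep"
  Position 1: "epl"
  Position 2: "pla"
  Position 3: "lac"
  Position 4: "ace"
Trigrams = "rep", "epl", "pla", "lac", "ace"


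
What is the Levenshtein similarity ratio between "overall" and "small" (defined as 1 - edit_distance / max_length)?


Word 1: "overall" (length 7)
Word 2: "small" (length 5)
One optimal edit sequence:
  1. delete 'o'  (+1)
  2. delete 'v'  (+1)
  3. substitute 'e' -> 's'  (+1)
  4. substitute 'r' -> 'm'  (+1)
  5. keep 'a'
  6. keep 'l'
  7. keep 'l'
Edit distance = 4
Max length = max(7, 5) = 7
Similarity = 1 - 4/7
= 0.4286


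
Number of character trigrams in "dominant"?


Word: "dominant" (length 8)
Number of 3-grams = length - 3 + 1 = 8 - 3 + 1
= 6


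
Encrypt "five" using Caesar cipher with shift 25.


Word: "five"
Shift: 25
Each letter → (letter + shift) mod 26:
  'f' (5) + 25 = 4 → 'e'
  'i' (8) + 25 = 7 → 'h'
  'v' (21) + 25 = 20 → 'u'
  'e' (4) + 25 = 3 → 'd'
Result = "ehud"


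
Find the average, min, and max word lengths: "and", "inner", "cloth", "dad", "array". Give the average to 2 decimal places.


Lengths: "and"=3, "inner"=5, "cloth"=5, "dad"=3, "array"=5
Sum = 21, Count = 5
Average = 21/5 = 4.20
= avg=4.20, min=3, max=5


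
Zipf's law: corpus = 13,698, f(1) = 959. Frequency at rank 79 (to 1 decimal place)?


Zipf's law: f(r) = f(1) / r
f(1) = 959
f(79) = 959 / 79
= 12.1 occurrences


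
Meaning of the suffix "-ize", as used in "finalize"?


Suffix: -ize
As in: finalize -> final + -ize
Meaning = to make


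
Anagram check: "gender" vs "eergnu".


Word 1: "gender" → sorted: deegnr
Word 2: "eergnu" → sorted: eegnru
Same letters? deegnr != eegnru
Anagram = No


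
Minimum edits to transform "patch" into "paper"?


Word 1: "patch" (length 5)
Word 2: "paper" (length 5)
One optimal edit sequence (insert/delete/substitute each cost 1):
  1. keep 'p'
  2. keep 'a'
  3. substitute 't' -> 'p'  (+1)
  4. substitute 'c' -> 'e'  (+1)
  5. substitute 'h' -> 'r'  (+1)
Total edit operations: 3
Edit distance = 3


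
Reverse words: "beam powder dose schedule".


Original: "beam powder dose schedule"
Words (1..n): beam | powder | dose | schedule
Reversed (n..1): schedule | dose | powder | beam
Result = "schedule dose powder beam"


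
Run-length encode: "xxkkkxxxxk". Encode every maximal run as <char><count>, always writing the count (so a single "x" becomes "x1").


String: "xxkkkxxxxk"
Scanning for consecutive runs:
  'x' x 2
  'k' x 3
  'x' x 4
  'k' x 1
RLE = "x2k3x4k1"


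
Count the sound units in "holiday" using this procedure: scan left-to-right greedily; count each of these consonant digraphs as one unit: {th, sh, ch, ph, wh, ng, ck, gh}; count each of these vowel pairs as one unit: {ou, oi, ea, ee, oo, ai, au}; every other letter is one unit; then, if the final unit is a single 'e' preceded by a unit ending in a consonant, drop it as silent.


Word: "holiday" (7 letters)
Left-to-right scan:
  (1) 'h' (letter)
  (2) 'o' (letter)
  (3) 'l' (letter)
  (4) 'i' (letter)
  (5) 'd' (letter)
  (6) 'a' (letter)
  (7) 'y' (letter)
Units from scan: 7
Sound units = 7 units


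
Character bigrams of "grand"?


Word: "grand" (length 5)
Number of bigrams = 5 - 2 + 1 = 4
  Position 0: "gr"
  Position 1: "ra"
  Position 2: "an"
  Position 3: "nd"
Bigrams = "gr", "ra", "an", "nd"


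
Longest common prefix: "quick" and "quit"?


Word 1: "quick"
Word 2: "quit"
Comparing from start:
  Pos 0: 'q' == 'q'
  Pos 1: 'u' == 'u'
  Pos 2: 'i' == 'i'
  Pos 3: 'c' != 't' (stop)
LCP = "qui" (length 3)


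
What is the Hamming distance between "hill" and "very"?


Comparing character by character (same length = 4):
  Pos 0: 'h' vs 'v' !=
  Pos 1: 'i' vs 'e' !=
  Pos 2: 'l' vs 'r' !=
  Pos 3: 'l' vs 'y' !=
Hamming distance = 4


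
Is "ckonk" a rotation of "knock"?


Word: "knock", Candidate: "ckonk"
Method: check if candidate is substring of word+word
"knockknock" contains "ckonk"? No
Is rotation = No


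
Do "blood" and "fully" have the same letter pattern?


Pattern of "blood": [0, 1, 2, 2, 3]
Pattern of "fully": [0, 1, 2, 2, 3]
Patterns match
Same pattern = Yes


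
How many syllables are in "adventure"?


Word: "adventure"
Syllable breakdown: ad / ven / ture
Counting: 3 parts
= 3 syllables


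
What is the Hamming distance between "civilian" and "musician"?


Comparing character by character (same length = 8):
  Pos 0: 'c' vs 'm' !=
  Pos 1: 'i' vs 'u' !=
  Pos 2: 'v' vs 's' !=
  Pos 3: 'i' vs 'i' =
  Pos 4: 'l' vs 'c' !=
  Pos 5: 'i' vs 'i' =
  Pos 6: 'a' vs 'a' =
  Pos 7: 'n' vs 'n' =
Hamming distance = 4


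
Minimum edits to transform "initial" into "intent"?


Word 1: "initial" (length 7)
Word 2: "intent" (length 6)
One optimal edit sequence (insert/delete/substitute each cost 1):
  1. keep 'i'
  2. keep 'n'
  3. delete 'i'  (+1)
  4. keep 't'
  5. substitute 'i' -> 'e'  (+1)
  6. substitute 'a' -> 'n'  (+1)
  7. substitute 'l' -> 't'  (+1)
Total edit operations: 4
Edit distance = 4


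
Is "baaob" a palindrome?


Word: "baaob"
Reversed: "boaab"
Forward == Backward? baaob != boaab
Palindrome = No


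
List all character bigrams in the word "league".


Word: "league" (length 6)
Number of bigrams = 6 - 2 + 1 = 5
  Position 0: "le"
  Position 1: "ea"
  Position 2: "ag"
  Position 3: "gu"
  Position 4: "ue"
Bigrams = "le", "ea", "ag", "gu", "ue"


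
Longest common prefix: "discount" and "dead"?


Word 1: "discount"
Word 2: "dead"
Comparing from start:
  Pos 0: 'd' == 'd'
  Pos 1: 'i' != 'e' (stop)
LCP = "d" (length 1)


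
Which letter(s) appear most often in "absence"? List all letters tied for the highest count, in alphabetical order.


Word: "absence"
Letter counts:
  'a': 1
  'b': 1
  'c': 1
  'e': 2
  'n': 1
  's': 1
Maximum count = 2
Most frequent = 'e' (2 times each)


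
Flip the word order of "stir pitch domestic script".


Original: "stir pitch domestic script"
Words (1..n): stir | pitch | domestic | script
Reversed (n..1): script | domestic | pitch | stir
Result = "script domestic pitch stir"


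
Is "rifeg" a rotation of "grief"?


Word: "grief", Candidate: "rifeg"
Method: check if candidate is substring of word+word
"griefgrief" contains "rifeg"? No
Is rotation = No


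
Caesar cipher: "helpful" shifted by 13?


Word: "helpful"
Shift: 13
Each letter → (letter + shift) mod 26:
  'h' (7) + 13 = 20 → 'u'
  'e' (4) + 13 = 17 → 'r'
  'l' (11) + 13 = 24 → 'y'
  'p' (15) + 13 = 2 → 'c'
  'f' (5) + 13 = 18 → 's'
  'u' (20) + 13 = 7 → 'h'
  'l' (11) + 13 = 24 → 'y'
Result = "urycshy"


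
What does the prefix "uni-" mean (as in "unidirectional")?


Prefix: uni-
Example: unidirectional (uni- + directional)
Meaning = one


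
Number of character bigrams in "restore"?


Word: "restore" (length 7)
Number of 2-grams = length - 2 + 1 = 7 - 2 + 1
= 6


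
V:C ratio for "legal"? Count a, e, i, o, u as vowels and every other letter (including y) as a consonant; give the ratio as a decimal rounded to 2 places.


Word: "legal"
Vowels (a,e,i,o,u): 2
Consonants: 3
Ratio = 2/3
= 0.67


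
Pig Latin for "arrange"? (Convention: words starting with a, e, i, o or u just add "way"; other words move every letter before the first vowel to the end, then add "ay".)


Word: "arrange"
Starts with vowel → add 'way'
Pig Latin = "arrangeway"


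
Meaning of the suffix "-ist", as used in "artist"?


Suffix: -ist
Example: artist (art + -ist)
Meaning = one who practices


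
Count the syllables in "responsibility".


Word: "responsibility"
Syllable breakdown: re | spon | si | bil | i | ty
Counting: 6 parts
= 6 syllables


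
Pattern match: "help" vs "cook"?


Pattern of "help": [0, 1, 2, 3]
Pattern of "cook": [0, 1, 1, 2]
Patterns do not match
Same pattern = No


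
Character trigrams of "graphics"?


Word: "graphics" (length 8)
Number of trigrams = 8 - 3 + 1 = 6
  Position 0: "gra"
  Position 1: "rap"
  Position 2: "aph"
  Position 3: "phi"
  Position 4: "hic"
  Position 5: "ics"
Trigrams = "gra", "rap", "aph", "phi", "hic", "ics"


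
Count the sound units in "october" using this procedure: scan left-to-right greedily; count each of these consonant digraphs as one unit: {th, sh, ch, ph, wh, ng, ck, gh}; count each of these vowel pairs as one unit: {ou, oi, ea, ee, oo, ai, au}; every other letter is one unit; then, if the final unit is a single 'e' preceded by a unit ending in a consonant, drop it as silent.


Word: "october" (7 letters)
Left-to-right scan:
  [1] 'o' (letter)
  [2] 'c' (letter)
  [3] 't' (letter)
  [4] 'o' (letter)
  [5] 'b' (letter)
  [6] 'e' (letter)
  [7] 'r' (letter)
Units from scan: 7
Sound units = 7 units


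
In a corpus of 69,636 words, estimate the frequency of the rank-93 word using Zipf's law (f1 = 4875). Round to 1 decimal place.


Zipf's law: f(r) = f(1) / r
f(1) = 4875
f(93) = 4875 / 93
= 52.4 occurrences


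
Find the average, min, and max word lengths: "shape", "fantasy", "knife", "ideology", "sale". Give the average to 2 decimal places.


Lengths: "shape"=5, "fantasy"=7, "knife"=5, "ideology"=8, "sale"=4
Sum = 29, Count = 5
Average = 29/5 = 5.80
= avg=5.80, min=4, max=8


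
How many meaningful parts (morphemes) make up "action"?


Word: "action"
Morphemes: act + -ion
Each morpheme carries meaning
= 2 morphemes


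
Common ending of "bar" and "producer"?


Word 1: "bar"
Word 2: "producer"
Comparing from end:
  Pos -1: 'r' == 'r'
  Pos -2: 'a' != 'e' (stop)
LCS = "r" (length 1)


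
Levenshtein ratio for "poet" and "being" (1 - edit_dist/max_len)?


Word 1: "poet" (length 4)
Word 2: "being" (length 5)
One optimal edit sequence:
  1. insert 'b'  (+1)
  2. substitute 'p' -> 'e'  (+1)
  3. substitute 'o' -> 'i'  (+1)
  4. substitute 'e' -> 'n'  (+1)
  5. substitute 't' -> 'g'  (+1)
Edit distance = 5
Max length = max(4, 5) = 5
Similarity = 1 - 5/5
= 0.0000


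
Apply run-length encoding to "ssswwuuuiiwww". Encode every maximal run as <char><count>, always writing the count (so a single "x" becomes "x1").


String: "ssswwuuuiiwww"
Scanning for consecutive runs:
  's' x 3
  'w' x 2
  'u' x 3
  'i' x 2
  'w' x 3
RLE = "s3w2u3i2w3"


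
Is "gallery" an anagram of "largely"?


Word 1: "largely" → sorted: aegllry
Word 2: "gallery" → sorted: aegllry
Same letters? aegllry == aegllry
Anagram = Yes


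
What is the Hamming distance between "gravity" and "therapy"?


Comparing character by character (same length = 7):
  Pos 0: 'g' vs 't' !=
  Pos 1: 'r' vs 'h' !=
  Pos 2: 'a' vs 'e' !=
  Pos 3: 'v' vs 'r' !=
  Pos 4: 'i' vs 'a' !=
  Pos 5: 't' vs 'p' !=
  Pos 6: 'y' vs 'y' =
Hamming distance = 6


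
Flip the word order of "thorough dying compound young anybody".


Original: "thorough dying compound young anybody"
Words (1..n): thorough | dying | compound | young | anybody
Reversed (n..1): anybody | young | compound | dying | thorough
Result = "anybody young compound dying thorough"


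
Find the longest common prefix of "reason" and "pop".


Word 1: "reason"
Word 2: "pop"
Comparing from start:
  Pos 0: 'r' != 'p' (stop)
LCP = "" (length 0)


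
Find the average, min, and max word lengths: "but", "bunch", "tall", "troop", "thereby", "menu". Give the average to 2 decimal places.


Lengths: "but"=3, "bunch"=5, "tall"=4, "troop"=5, "thereby"=7, "menu"=4
Sum = 28, Count = 6
Average = 28/6 = 4.67
= avg=4.67, min=3, max=7


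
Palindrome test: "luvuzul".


Word: "luvuzul"
Reversed: "luzuvul"
Forward == Backward? luvuzul != luzuvul
Palindrome = No


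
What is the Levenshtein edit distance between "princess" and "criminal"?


Word 1: "princess" (length 8)
Word 2: "criminal" (length 8)
One optimal edit sequence (insert/delete/substitute each cost 1):
  1. substitute 'p' -> 'c'  (+1)
  2. keep 'r'
  3. keep 'i'
  4. substitute 'n' -> 'm'  (+1)
  5. substitute 'c' -> 'i'  (+1)
  6. substitute 'e' -> 'n'  (+1)
  7. substitute 's' -> 'a'  (+1)
  8. substitute 's' -> 'l'  (+1)
Total edit operations: 6
Edit distance = 6


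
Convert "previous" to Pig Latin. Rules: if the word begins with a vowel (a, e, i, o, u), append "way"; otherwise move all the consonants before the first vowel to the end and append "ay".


Word: "previous"
Starts with consonant(s) → move to end, add 'ay'
Consonant cluster: "pr"
Pig Latin = "eviouspray"


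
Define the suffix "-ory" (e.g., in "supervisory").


Suffix: -ory
Example: supervisory = supervise + -ory, with a spelling change
Meaning = relating to / place for


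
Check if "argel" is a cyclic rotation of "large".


Word: "large", Candidate: "argel"
Method: check if candidate is substring of word+word
"largelarge" contains "argel"? Yes
Is rotation = Yes


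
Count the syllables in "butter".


Word: "butter"
Syllable breakdown: but | ter
Counting: 2 parts
= 2 syllables


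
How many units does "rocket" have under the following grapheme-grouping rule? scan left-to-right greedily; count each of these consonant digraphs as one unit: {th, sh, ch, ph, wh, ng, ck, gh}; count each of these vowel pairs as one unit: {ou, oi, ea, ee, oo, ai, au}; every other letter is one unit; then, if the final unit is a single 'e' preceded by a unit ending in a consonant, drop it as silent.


Word: "rocket" (6 letters)
Left-to-right scan:
  (1) 'r' (letter)
  (2) 'o' (letter)
  (3) 'ck' (digraph)
  (4) 'e' (letter)
  (5) 't' (letter)
Units from scan: 5
Sound units = 5 units
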